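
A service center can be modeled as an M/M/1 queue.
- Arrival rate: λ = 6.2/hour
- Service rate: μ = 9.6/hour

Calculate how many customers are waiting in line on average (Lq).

ρ = λ/μ = 6.2/9.6 = 0.6458
For M/M/1: Lq = λ²/(μ(μ-λ))
Lq = 38.44/(9.6 × 3.40)
Lq = 1.1777 customers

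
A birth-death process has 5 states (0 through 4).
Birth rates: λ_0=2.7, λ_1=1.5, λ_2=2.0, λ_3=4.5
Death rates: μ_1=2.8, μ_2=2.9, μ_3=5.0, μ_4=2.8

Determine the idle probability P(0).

Ratios P(n)/P(0) = (λ₀···λₙ₋₁)/(μ₁···μₙ):
P(1)/P(0) = (2.7)/(2.8) = 0.9643
P(2)/P(0) = (2.7×1.5)/(2.8×2.9) = 0.4988
P(3)/P(0) = (2.7×1.5×2.0)/(2.8×2.9×5.0) = 0.1995
P(4)/P(0) = (2.7×1.5×2.0×4.5)/(2.8×2.9×5.0×2.8) = 0.3206

Normalization: ∑ P(n) = 1
P(0) × (1.0000 + 0.9643 + 0.4988 + 0.1995 + 0.3206) = 1
P(0) × 2.9832 = 1
P(0) = 1/2.9832 = 0.3352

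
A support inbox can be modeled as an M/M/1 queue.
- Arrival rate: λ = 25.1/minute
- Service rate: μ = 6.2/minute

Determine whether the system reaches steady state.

Stability requires ρ = λ/(cμ) < 1
ρ = 25.1/(1 × 6.2) = 25.1/6.20 = 4.0484
Since 4.0484 ≥ 1, the system is UNSTABLE.
Queue grows without bound. Need μ > λ = 25.1.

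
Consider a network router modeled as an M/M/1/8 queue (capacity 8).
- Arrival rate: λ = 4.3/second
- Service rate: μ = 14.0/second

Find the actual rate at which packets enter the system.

ρ = λ/μ = 4.3/14.0 = 0.307143
P₀ = (1-ρ)/(1-ρ^(K+1)) = (1-0.307143)/(1-0.307143^9) = 0.6929/1.0000 = 0.6929
P_K = P₀×ρ^K = 0.6929 × 0.307143^8 = 0.6929 × 0.00007920 = 0.00005488
λ_eff = λ(1-P_K) = 4.3 × (1 - 0.00005488) = 4.3 × 0.99995 = 4.2998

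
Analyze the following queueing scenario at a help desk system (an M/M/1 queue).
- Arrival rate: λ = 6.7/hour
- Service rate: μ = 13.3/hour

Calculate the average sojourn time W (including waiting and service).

First, compute utilization: ρ = λ/μ = 6.7/13.3 = 0.5038
For M/M/1: W = 1/(μ-λ)
W = 1/(13.3-6.7) = 1/6.60
W = 0.1515 hours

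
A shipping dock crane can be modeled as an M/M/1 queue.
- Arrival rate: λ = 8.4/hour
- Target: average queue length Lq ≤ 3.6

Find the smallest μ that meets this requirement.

For M/M/1: Lq = λ²/(μ(μ-λ))
Need Lq ≤ 3.6, i.e. μ(μ-λ) ≥ λ²/3.6
μ² - 8.4μ - 70.56/3.6 ≥ 0  →  μ² - 8.4μ - 19.6000 ≥ 0
Quadratic formula (positive root): μ = [λ + √(λ² + 4×19.6000)]/2
Discriminant: 70.56 + 4×19.6000 = 148.9600, √148.9600 = 12.2049
μ ≥ (8.4 + 12.2049)/2 = 10.3025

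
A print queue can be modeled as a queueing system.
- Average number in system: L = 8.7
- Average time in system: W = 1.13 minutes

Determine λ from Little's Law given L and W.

Little's Law: L = λW, so λ = L/W
λ = 8.7/1.13 = 7.6991 jobs/minute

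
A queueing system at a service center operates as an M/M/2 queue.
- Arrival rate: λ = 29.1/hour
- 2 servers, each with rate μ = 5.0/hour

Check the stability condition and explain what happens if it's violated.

Stability requires ρ = λ/(cμ) < 1
ρ = 29.1/(2 × 5.0) = 29.1/10.00 = 2.9100
Since 2.9100 ≥ 1, the system is UNSTABLE.
Need c > λ/μ = 29.1/5.0 = 5.82.
Minimum servers needed: c = 6.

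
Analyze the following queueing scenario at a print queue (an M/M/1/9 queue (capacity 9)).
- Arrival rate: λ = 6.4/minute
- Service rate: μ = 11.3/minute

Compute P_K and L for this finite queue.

ρ = λ/μ = 6.4/11.3 = 0.56637
P₀ = (1-ρ)/(1-ρ^(K+1)) = (1-0.56637)/(1-0.56637^10) = 0.4336/0.9966 = 0.4351
P_K = P₀×ρ^K = 0.4351 × 0.56637^9 = 0.4351 × 0.005997 = 0.002609
Blocking probability P_9 = 0.002609 (0.26%)
L = ρ[1 - (K+1)ρ^K + Kρ^(K+1)] / [(1-ρ)(1-ρ^(K+1))]
L = 0.56637 × (1 - 10×0.005997 + 9×0.003396) / ((1 - 0.56637) × (1 - 0.003396)) = 1.2720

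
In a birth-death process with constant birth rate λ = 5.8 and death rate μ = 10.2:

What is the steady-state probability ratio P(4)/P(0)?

For constant rates: P(n)/P(0) = (λ/μ)^n
P(4)/P(0) = (5.8/10.2)^4 = 0.5686^4 = 0.1045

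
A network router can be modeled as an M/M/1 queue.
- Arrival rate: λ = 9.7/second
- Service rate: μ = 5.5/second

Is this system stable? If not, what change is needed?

Stability requires ρ = λ/(cμ) < 1
ρ = 9.7/(1 × 5.5) = 9.7/5.50 = 1.7636
Since 1.7636 ≥ 1, the system is UNSTABLE.
Queue grows without bound. Need μ > λ = 9.7.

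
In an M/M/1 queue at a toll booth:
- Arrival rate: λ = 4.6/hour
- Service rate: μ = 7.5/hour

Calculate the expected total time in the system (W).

First, compute utilization: ρ = λ/μ = 4.6/7.5 = 0.6133
For M/M/1: W = 1/(μ-λ)
W = 1/(7.5-4.6) = 1/2.90
W = 0.3448 hours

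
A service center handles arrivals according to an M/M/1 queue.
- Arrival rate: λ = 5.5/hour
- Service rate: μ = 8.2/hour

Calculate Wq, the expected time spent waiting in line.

First, compute utilization: ρ = λ/μ = 5.5/8.2 = 0.6707
For M/M/1: Wq = λ/(μ(μ-λ))
Wq = 5.5/(8.2 × (8.2-5.5))
Wq = 5.5/(8.2 × 2.70)
Wq = 0.2484 hours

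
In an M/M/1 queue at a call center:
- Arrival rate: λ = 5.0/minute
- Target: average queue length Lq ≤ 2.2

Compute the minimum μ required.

For M/M/1: Lq = λ²/(μ(μ-λ))
Need Lq ≤ 2.2, i.e. μ(μ-λ) ≥ λ²/2.2
μ² - 5.0μ - 25.00/2.2 ≥ 0  →  μ² - 5.0μ - 11.363636 ≥ 0
Quadratic formula (positive root): μ = [λ + √(λ² + 4×11.363636)]/2
Discriminant: 25.00 + 4×11.363636 = 70.4545, √70.4545 = 8.3937
μ ≥ (5.0 + 8.3937)/2 = 6.6969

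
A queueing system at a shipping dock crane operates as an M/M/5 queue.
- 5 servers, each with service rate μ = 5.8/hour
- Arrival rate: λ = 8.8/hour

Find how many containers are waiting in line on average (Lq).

Traffic intensity: ρ = λ/(cμ) = 8.8/(5×5.8) = 0.3034
Since ρ = 0.3034 < 1, system is stable.
Offered load a = λ/μ = cρ = 8.8/5.8 = 1.5172
P₀ = [ Σₙ₌₀^4 aⁿ/n! + a^5/(5!(1-ρ)) ]⁻¹
Σ = a^0/0! + a^1/1! + a^2/2! + a^3/3! + a^4/4! = 1.00000 + 1.51724 + 1.15101 + 0.582120 + 0.220804 = 4.4712
a^5/(5!(1-ρ)) = 8.0403/(120 × 0.6966) = 0.09619
P₀ = 1/(4.4712 + 0.09619) = 0.2189
Lq = P₀·a^5·ρ / (5!(1-ρ)²) = 0.21894 × 8.0403 × 0.30345 / (120 × 0.48518) = 0.009175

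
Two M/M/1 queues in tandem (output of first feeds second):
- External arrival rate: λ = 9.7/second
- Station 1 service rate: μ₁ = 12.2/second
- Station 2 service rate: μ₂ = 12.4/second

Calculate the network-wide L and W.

By Jackson's theorem, each station behaves as independent M/M/1.
Station 1: ρ₁ = 9.7/12.2 = 0.7951, L₁ = ρ₁/(1-ρ₁) = λ/(μ₁-λ) = 9.7/2.50 = 3.8800
Station 2: ρ₂ = 9.7/12.4 = 0.7823, L₂ = ρ₂/(1-ρ₂) = λ/(μ₂-λ) = 9.7/2.70 = 3.5926
Total: L = L₁ + L₂ = 3.8800 + 3.5926 = 7.4726
W = L/λ = 7.4726/9.7 = 0.7704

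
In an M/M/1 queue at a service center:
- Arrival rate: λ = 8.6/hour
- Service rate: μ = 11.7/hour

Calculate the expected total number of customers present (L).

ρ = λ/μ = 8.6/11.7 = 0.7350
For M/M/1: L = λ/(μ-λ)
L = 8.6/(11.7-8.6) = 8.6/3.10
L = 2.7742 customers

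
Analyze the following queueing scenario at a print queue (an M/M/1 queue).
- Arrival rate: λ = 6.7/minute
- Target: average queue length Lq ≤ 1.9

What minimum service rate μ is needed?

For M/M/1: Lq = λ²/(μ(μ-λ))
Need Lq ≤ 1.9, i.e. μ(μ-λ) ≥ λ²/1.9
μ² - 6.7μ - 44.89/1.9 ≥ 0  →  μ² - 6.7μ - 23.62632 ≥ 0
Quadratic formula (positive root): μ = [λ + √(λ² + 4×23.62632)]/2
Discriminant: 44.89 + 4×23.62632 = 139.3953, √139.3953 = 11.8066
μ ≥ (6.7 + 11.8066)/2 = 9.2533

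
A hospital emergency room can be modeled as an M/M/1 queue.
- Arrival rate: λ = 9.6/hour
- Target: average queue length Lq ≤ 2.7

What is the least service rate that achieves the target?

For M/M/1: Lq = λ²/(μ(μ-λ))
Need Lq ≤ 2.7, i.e. μ(μ-λ) ≥ λ²/2.7
μ² - 9.6μ - 92.16/2.7 ≥ 0  →  μ² - 9.6μ - 34.13333 ≥ 0
Quadratic formula (positive root): μ = [λ + √(λ² + 4×34.13333)]/2
Discriminant: 92.16 + 4×34.13333 = 228.6933, √228.6933 = 15.1226
μ ≥ (9.6 + 15.1226)/2 = 12.3613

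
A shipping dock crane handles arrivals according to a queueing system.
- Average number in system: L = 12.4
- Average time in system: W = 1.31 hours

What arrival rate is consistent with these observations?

Little's Law: L = λW, so λ = L/W
λ = 12.4/1.31 = 9.4656 containers/hour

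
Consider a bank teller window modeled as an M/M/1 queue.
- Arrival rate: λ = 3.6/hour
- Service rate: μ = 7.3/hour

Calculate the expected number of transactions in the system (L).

ρ = λ/μ = 3.6/7.3 = 0.4932
For M/M/1: L = λ/(μ-λ)
L = 3.6/(7.3-3.6) = 3.6/3.70
L = 0.9730 transactions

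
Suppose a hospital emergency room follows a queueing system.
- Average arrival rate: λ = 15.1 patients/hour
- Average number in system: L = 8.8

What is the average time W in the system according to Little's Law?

Little's Law: L = λW, so W = L/λ
W = 8.8/15.1 = 0.5828 hours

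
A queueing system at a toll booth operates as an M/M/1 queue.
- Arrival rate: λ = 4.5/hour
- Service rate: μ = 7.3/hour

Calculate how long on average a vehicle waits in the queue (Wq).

First, compute utilization: ρ = λ/μ = 4.5/7.3 = 0.6164
For M/M/1: Wq = λ/(μ(μ-λ))
Wq = 4.5/(7.3 × (7.3-4.5))
Wq = 4.5/(7.3 × 2.80)
Wq = 0.2202 hours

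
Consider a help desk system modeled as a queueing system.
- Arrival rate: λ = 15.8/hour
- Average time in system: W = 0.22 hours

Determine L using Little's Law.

Little's Law: L = λW
L = 15.8 × 0.22 = 3.4760 tickets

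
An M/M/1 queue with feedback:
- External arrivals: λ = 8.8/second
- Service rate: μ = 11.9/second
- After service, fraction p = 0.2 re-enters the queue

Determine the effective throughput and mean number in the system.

Effective arrival rate: λ_eff = λ/(1-p) = 8.8/(1-0.2) = 8.8/0.80 = 11.0000
ρ = λ_eff/μ = 11.0000/11.9 = 0.9243697
L = ρ/(1-ρ) = 0.9243697/(1-0.9243697) = 12.2222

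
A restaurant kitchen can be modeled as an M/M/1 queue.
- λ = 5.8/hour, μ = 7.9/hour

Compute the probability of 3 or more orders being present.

ρ = λ/μ = 5.8/7.9 = 0.73418
P(N ≥ n) = ρⁿ
P(N ≥ 3) = 0.73418^3
P(N ≥ 3) = 0.3957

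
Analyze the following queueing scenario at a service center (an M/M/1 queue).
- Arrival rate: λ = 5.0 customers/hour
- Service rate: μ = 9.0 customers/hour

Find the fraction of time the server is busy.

Server utilization: ρ = λ/μ
ρ = 5.0/9.0 = 0.5556
The server is busy 55.56% of the time.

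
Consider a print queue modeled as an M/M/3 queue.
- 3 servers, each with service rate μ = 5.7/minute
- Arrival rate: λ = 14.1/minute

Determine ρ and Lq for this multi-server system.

Traffic intensity: ρ = λ/(cμ) = 14.1/(3×5.7) = 0.8246
Since ρ = 0.8246 < 1, system is stable.
Offered load a = λ/μ = cρ = 14.1/5.7 = 2.4737
P₀ = [ Σₙ₌₀^2 aⁿ/n! + a^3/(3!(1-ρ)) ]⁻¹
Σ = a^0/0! + a^1/1! + a^2/2! = 1.00000 + 2.47368 + 3.05956 = 6.5332
a^3/(3!(1-ρ)) = 15.1368/(6 × 0.175439) = 14.3799
P₀ = 1/(6.5332 + 14.3799) = 0.04782
Lq = P₀·a^3·ρ / (3!(1-ρ)²) = 0.047817 × 15.1368 × 0.82456 / (6 × 0.030779) = 3.2317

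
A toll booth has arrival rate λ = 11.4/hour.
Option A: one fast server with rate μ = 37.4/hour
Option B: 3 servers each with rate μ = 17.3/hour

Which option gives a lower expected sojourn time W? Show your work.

Option A: single server μ = 37.4 (M/M/1)
  ρ_A = 11.4/37.4 = 0.3048
  W_A = 1/(μ-λ) = 1/(37.4-11.4) = 1/26.00 = 0.03846

Option B: 3 servers μ = 17.3 (M/M/3)
  ρ_B = λ/(cμ) = 11.4/(3×17.3) = 0.2197
  Offered load a = λ/μ = cρ = 11.4/17.3 = 0.6590
  P₀ = [ Σₙ₌₀^2 aⁿ/n! + a^3/(3!(1-ρ)) ]⁻¹
  Σ = a^0/0! + a^1/1! + a^2/2! = 1.0000 + 0.6590 + 0.2171 = 1.8761
  a^3/(3!(1-ρ)) = 0.2861/(6 × 0.7803) = 0.06111
  P₀ = 1/(1.8761 + 0.06111) = 0.5162
  Lq = P₀·a^3·ρ / (3!(1-ρ)²) = 0.51621 × 0.28614 × 0.21965 / (6 × 0.60894) = 0.008880
  Wq_B = Lq/λ = 0.0088801/11.4 = 0.0007790
  W_B = Wq_B + 1/μ = 0.0007790 + 0.05780 = 0.05858

Since W_A = 0.03846 < W_B = 0.05858, Option A (single fast server) has the shorter time in system.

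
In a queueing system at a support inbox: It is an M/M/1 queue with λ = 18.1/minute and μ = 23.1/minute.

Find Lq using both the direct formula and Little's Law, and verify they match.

Method 1 (direct): Lq = λ²/(μ(μ-λ)) = 327.61/(23.1 × 5.00) = 2.8365

Method 2 (Little's Law):
W = 1/(μ-λ) = 1/5.00 = 0.2000
Wq = W - 1/μ = 0.2000 - 0.04329 = 0.15671
Lq = λWq = 18.1 × 0.15671 = 2.8365 ✔ (matches Method 1)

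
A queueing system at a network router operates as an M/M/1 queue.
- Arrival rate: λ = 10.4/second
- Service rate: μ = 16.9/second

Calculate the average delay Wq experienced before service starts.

First, compute utilization: ρ = λ/μ = 10.4/16.9 = 0.6154
For M/M/1: Wq = λ/(μ(μ-λ))
Wq = 10.4/(16.9 × (16.9-10.4))
Wq = 10.4/(16.9 × 6.50)
Wq = 0.09467 seconds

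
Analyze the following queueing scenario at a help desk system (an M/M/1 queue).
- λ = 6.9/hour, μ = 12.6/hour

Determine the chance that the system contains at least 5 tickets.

ρ = λ/μ = 6.9/12.6 = 0.54762
P(N ≥ n) = ρⁿ
P(N ≥ 5) = 0.54762^5
P(N ≥ 5) = 0.04925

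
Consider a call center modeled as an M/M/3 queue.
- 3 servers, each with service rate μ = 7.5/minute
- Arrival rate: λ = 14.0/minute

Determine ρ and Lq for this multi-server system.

Traffic intensity: ρ = λ/(cμ) = 14.0/(3×7.5) = 0.6222
Since ρ = 0.6222 < 1, system is stable.
Offered load a = λ/μ = cρ = 14.0/7.5 = 1.8667
P₀ = [ Σₙ₌₀^2 aⁿ/n! + a^3/(3!(1-ρ)) ]⁻¹
Σ = a^0/0! + a^1/1! + a^2/2! = 1.0000 + 1.8667 + 1.7422 = 4.6089
a^3/(3!(1-ρ)) = 6.5043/(6 × 0.37778) = 2.8695
P₀ = 1/(4.6089 + 2.8695) = 0.1337
Lq = P₀·a^3·ρ / (3!(1-ρ)²) = 0.1337 × 6.5043 × 0.6222 / (6 × 0.1427) = 0.6320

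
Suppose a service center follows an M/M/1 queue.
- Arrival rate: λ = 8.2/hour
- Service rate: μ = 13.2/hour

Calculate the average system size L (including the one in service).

ρ = λ/μ = 8.2/13.2 = 0.6212
For M/M/1: L = λ/(μ-λ)
L = 8.2/(13.2-8.2) = 8.2/5.00
L = 1.6400 customers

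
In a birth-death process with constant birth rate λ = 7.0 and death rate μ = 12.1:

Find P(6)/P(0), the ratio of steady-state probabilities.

For constant rates: P(n)/P(0) = (λ/μ)^n
P(6)/P(0) = (7.0/12.1)^6 = 0.57851^6 = 0.03749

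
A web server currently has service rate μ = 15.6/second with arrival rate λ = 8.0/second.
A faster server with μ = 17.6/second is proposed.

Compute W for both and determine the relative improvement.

System 1: ρ₁ = 8.0/15.6 = 0.5128, W₁ = 1/(15.6-8.0) = 0.13158
System 2: ρ₂ = 8.0/17.6 = 0.4545, W₂ = 1/(17.6-8.0) = 0.10417
Improvement: (W₁-W₂)/W₁ = (0.13158-0.10417)/0.13158 = 20.83%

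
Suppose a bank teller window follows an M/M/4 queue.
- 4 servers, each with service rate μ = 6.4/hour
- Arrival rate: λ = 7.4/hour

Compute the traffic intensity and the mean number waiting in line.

Traffic intensity: ρ = λ/(cμ) = 7.4/(4×6.4) = 0.2891
Since ρ = 0.2891 < 1, system is stable.
Offered load a = λ/μ = cρ = 7.4/6.4 = 1.1562
P₀ = [ Σₙ₌₀^3 aⁿ/n! + a^4/(4!(1-ρ)) ]⁻¹
Σ = a^0/0! + a^1/1! + a^2/2! + a^3/3! = 1.0000 + 1.1562 + 0.6685 + 0.2576 = 3.0823
a^4/(4!(1-ρ)) = 1.7873/(24 × 0.7109) = 0.1048
P₀ = 1/(3.0823 + 0.1048) = 0.3138
Lq = P₀·a^4·ρ / (4!(1-ρ)²) = 0.31377 × 1.7873 × 0.28906 / (24 × 0.50543) = 0.01336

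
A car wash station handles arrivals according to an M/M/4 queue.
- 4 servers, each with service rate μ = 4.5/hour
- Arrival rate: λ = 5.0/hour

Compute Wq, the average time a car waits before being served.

Traffic intensity: ρ = λ/(cμ) = 5.0/(4×4.5) = 0.2778
Since ρ = 0.2778 < 1, system is stable.
Offered load a = λ/μ = cρ = 5.0/4.5 = 1.1111
P₀ = [ Σₙ₌₀^3 aⁿ/n! + a^4/(4!(1-ρ)) ]⁻¹
Σ = a^0/0! + a^1/1! + a^2/2! + a^3/3! = 1.0000 + 1.1111 + 0.6173 + 0.2286 = 2.9570
a^4/(4!(1-ρ)) = 1.5242/(24 × 0.72222) = 0.08793
P₀ = 1/(2.9570 + 0.08793) = 0.3284
Lq = P₀·a^4·ρ / (4!(1-ρ)²) = 0.3284 × 1.5242 × 0.2778 / (24 × 0.5216) = 0.01111
Wq = Lq/λ = 0.011107/5.0 = 0.002221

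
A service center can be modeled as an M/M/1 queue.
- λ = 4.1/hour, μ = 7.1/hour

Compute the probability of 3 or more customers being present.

ρ = λ/μ = 4.1/7.1 = 0.5775
P(N ≥ n) = ρⁿ
P(N ≥ 3) = 0.5775^3
P(N ≥ 3) = 0.1926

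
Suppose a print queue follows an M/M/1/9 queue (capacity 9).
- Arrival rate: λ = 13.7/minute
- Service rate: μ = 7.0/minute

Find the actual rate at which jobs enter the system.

ρ = λ/μ = 13.7/7.0 = 1.95714
P₀ = (1-ρ)/(1-ρ^(K+1)) = (1-1.95714)/(1-1.95714^10) = -0.9571/-823.5537 = 0.001162
P_K = P₀×ρ^K = 0.001162 × 1.95714^9 = 0.001162 × 421.3054 = 0.4896
λ_eff = λ(1-P_K) = 13.7 × (1 - 0.48964) = 13.7 × 0.51036 = 6.9919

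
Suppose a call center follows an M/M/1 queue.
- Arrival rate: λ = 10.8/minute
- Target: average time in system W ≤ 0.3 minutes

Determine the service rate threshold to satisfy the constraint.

For M/M/1: W = 1/(μ-λ)
Need W ≤ 0.3, so 1/(μ-λ) ≤ 0.3
μ - λ ≥ 1/0.3 = 3.3333
μ ≥ 10.8 + 3.3333 = 14.1333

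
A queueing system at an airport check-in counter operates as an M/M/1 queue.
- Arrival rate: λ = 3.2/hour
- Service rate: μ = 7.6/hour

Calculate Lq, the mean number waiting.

ρ = λ/μ = 3.2/7.6 = 0.4211
For M/M/1: Lq = λ²/(μ(μ-λ))
Lq = 10.24/(7.6 × 4.40)
Lq = 0.3062 passengers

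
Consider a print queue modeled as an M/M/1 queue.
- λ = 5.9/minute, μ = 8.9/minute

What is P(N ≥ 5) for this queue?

ρ = λ/μ = 5.9/8.9 = 0.6629
P(N ≥ n) = ρⁿ
P(N ≥ 5) = 0.6629^5
P(N ≥ 5) = 0.1280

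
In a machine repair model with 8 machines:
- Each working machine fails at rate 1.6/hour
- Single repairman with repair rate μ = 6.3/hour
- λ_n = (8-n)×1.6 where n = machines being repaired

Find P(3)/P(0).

P(3)/P(0) = ∏_{i=0}^{3-1} λ_i/μ_{i+1}
= (8-0)×1.6/6.3 × (8-1)×1.6/6.3 × (8-2)×1.6/6.3
= 5.5040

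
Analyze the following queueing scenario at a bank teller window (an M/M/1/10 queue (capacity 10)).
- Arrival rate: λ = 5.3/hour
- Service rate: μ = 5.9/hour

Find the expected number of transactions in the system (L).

ρ = λ/μ = 5.3/5.9 = 0.8983
P₀ = (1-ρ)/(1-ρ^(K+1)) = (1-0.8983)/(1-0.8983^11) = 0.1017/0.6926 = 0.1468
P_K = P₀×ρ^K = 0.14683 × 0.8983^10 = 0.14683 × 0.34215 = 0.05024
L = ρ[1 - (K+1)ρ^K + Kρ^(K+1)] / [(1-ρ)(1-ρ^(K+1))]
L = 0.8983 × (1 - 11×0.342148 + 10×0.307352) / ((1 - 0.8983) × (1 - 0.307352)) = 3.9518 transactions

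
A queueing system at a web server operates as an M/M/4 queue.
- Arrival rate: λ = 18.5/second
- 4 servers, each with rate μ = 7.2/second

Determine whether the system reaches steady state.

Stability requires ρ = λ/(cμ) < 1
ρ = 18.5/(4 × 7.2) = 18.5/28.80 = 0.6424
Since 0.6424 < 1, the system is STABLE.
The servers are busy 64.24% of the time.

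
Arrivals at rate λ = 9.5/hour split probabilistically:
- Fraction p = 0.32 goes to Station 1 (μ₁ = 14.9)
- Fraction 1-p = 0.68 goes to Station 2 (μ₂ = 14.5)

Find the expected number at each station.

Effective rates: λ₁ = 9.5×0.32 = 3.04, λ₂ = 9.5×0.68 = 6.46
Station 1: ρ₁ = 3.04/14.9 = 0.2040, L₁ = ρ₁/(1-ρ₁) = 0.2040/(1-0.2040) = 0.2563
Station 2: ρ₂ = 6.46/14.5 = 0.44552, L₂ = ρ₂/(1-ρ₂) = 0.44552/(1-0.44552) = 0.8035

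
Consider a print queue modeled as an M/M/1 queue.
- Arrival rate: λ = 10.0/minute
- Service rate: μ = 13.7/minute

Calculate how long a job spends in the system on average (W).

First, compute utilization: ρ = λ/μ = 10.0/13.7 = 0.7299
For M/M/1: W = 1/(μ-λ)
W = 1/(13.7-10.0) = 1/3.70
W = 0.2703 minutes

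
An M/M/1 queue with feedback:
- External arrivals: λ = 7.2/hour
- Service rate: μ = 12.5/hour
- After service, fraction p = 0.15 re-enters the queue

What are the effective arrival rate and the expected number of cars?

Effective arrival rate: λ_eff = λ/(1-p) = 7.2/(1-0.15) = 7.2/0.85 = 8.4706
ρ = λ_eff/μ = 8.4706/12.5 = 0.67765
L = ρ/(1-ρ) = 0.67765/(1-0.67765) = 2.1022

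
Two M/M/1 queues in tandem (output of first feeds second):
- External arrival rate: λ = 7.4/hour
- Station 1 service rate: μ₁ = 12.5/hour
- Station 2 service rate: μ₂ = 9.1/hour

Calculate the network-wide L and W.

By Jackson's theorem, each station behaves as independent M/M/1.
Station 1: ρ₁ = 7.4/12.5 = 0.5920, L₁ = ρ₁/(1-ρ₁) = λ/(μ₁-λ) = 7.4/5.10 = 1.4510
Station 2: ρ₂ = 7.4/9.1 = 0.8132, L₂ = ρ₂/(1-ρ₂) = λ/(μ₂-λ) = 7.4/1.70 = 4.3529
Total: L = L₁ + L₂ = 1.4510 + 4.3529 = 5.8039
W = L/λ = 5.8039/7.4 = 0.7843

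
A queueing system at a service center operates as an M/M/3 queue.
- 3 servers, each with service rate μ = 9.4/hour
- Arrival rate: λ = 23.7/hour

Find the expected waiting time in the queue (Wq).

Traffic intensity: ρ = λ/(cμ) = 23.7/(3×9.4) = 0.8404
Since ρ = 0.8404 < 1, system is stable.
Offered load a = λ/μ = cρ = 23.7/9.4 = 2.5213
P₀ = [ Σₙ₌₀^2 aⁿ/n! + a^3/(3!(1-ρ)) ]⁻¹
Σ = a^0/0! + a^1/1! + a^2/2! = 1.0000 + 2.5213 + 3.1784 = 6.6997
a^3/(3!(1-ρ)) = 16.0273/(6 × 0.159574) = 16.7397
P₀ = 1/(6.6997 + 16.7397) = 0.04266
Lq = P₀·a^3·ρ / (3!(1-ρ)²) = 0.042663 × 16.0273 × 0.84043 / (6 × 0.025464) = 3.7613
Wq = Lq/λ = 3.7613/23.7 = 0.1587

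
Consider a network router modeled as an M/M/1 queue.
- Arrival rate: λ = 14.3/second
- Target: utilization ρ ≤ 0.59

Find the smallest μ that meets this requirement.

ρ = λ/μ, so μ = λ/ρ
μ ≥ 14.3/0.59 = 24.2373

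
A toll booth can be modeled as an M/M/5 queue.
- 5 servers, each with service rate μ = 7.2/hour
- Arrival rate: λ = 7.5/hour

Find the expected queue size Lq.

Traffic intensity: ρ = λ/(cμ) = 7.5/(5×7.2) = 0.2083
Since ρ = 0.2083 < 1, system is stable.
Offered load a = λ/μ = cρ = 7.5/7.2 = 1.0417
P₀ = [ Σₙ₌₀^4 aⁿ/n! + a^5/(5!(1-ρ)) ]⁻¹
Σ = a^0/0! + a^1/1! + a^2/2! + a^3/3! + a^4/4! = 1.00000 + 1.04167 + 0.542535 + 0.188380 + 0.0490573 = 2.8216
a^5/(5!(1-ρ)) = 1.2264/(120 × 0.7917) = 0.01291
P₀ = 1/(2.8216 + 0.01291) = 0.3528
Lq = P₀·a^5·ρ / (5!(1-ρ)²) = 0.352790 × 1.22643 × 0.208333 / (120 × 0.626736) = 0.001199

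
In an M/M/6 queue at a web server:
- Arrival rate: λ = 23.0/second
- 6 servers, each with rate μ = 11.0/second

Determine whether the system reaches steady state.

Stability requires ρ = λ/(cμ) < 1
ρ = 23.0/(6 × 11.0) = 23.0/66.00 = 0.3485
Since 0.3485 < 1, the system is STABLE.
The servers are busy 34.85% of the time.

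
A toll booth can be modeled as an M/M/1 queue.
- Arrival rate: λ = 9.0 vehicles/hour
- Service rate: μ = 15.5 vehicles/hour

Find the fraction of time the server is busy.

Server utilization: ρ = λ/μ
ρ = 9.0/15.5 = 0.5806
The server is busy 58.06% of the time.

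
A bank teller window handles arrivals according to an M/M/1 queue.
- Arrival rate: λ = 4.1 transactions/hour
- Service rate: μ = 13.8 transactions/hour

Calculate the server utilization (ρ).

Server utilization: ρ = λ/μ
ρ = 4.1/13.8 = 0.2971
The server is busy 29.71% of the time.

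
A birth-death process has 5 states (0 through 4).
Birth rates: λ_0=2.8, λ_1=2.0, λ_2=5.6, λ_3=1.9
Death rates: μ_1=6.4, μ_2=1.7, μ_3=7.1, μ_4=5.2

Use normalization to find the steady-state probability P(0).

Ratios P(n)/P(0) = (λ₀···λₙ₋₁)/(μ₁···μₙ):
P(1)/P(0) = (2.8)/(6.4) = 0.4375
P(2)/P(0) = (2.8×2.0)/(6.4×1.7) = 0.5147
P(3)/P(0) = (2.8×2.0×5.6)/(6.4×1.7×7.1) = 0.4060
P(4)/P(0) = (2.8×2.0×5.6×1.9)/(6.4×1.7×7.1×5.2) = 0.1483

Normalization: ∑ P(n) = 1
P(0) × (1.0000 + 0.4375 + 0.5147 + 0.4060 + 0.1483) = 1
P(0) × 2.5065 = 1
P(0) = 1/2.5065 = 0.3990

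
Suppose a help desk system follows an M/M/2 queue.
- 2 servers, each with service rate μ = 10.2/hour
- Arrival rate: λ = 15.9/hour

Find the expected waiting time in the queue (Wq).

Traffic intensity: ρ = λ/(cμ) = 15.9/(2×10.2) = 0.7794
Since ρ = 0.7794 < 1, system is stable.
Offered load a = λ/μ = cρ = 15.9/10.2 = 1.5588
P₀ = [ Σₙ₌₀^1 aⁿ/n! + a^2/(2!(1-ρ)) ]⁻¹
Σ = a^0/0! + a^1/1! = 1.0000 + 1.5588 = 2.5588
a^2/(2!(1-ρ)) = 2.42993/(2 × 0.220588) = 5.5078
P₀ = 1/(2.5588 + 5.5078) = 0.1240
Lq = P₀·a^2·ρ / (2!(1-ρ)²) = 0.123967 × 2.42993 × 0.779412 / (2 × 0.0486592) = 2.4125
Wq = Lq/λ = 2.4125/15.9 = 0.1517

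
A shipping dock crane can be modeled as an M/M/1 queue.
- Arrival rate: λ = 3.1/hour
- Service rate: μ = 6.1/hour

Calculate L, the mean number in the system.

ρ = λ/μ = 3.1/6.1 = 0.5082
For M/M/1: L = λ/(μ-λ)
L = 3.1/(6.1-3.1) = 3.1/3.00
L = 1.0333 containers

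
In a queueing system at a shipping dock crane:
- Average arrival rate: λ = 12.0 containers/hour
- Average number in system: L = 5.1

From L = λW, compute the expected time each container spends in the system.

Little's Law: L = λW, so W = L/λ
W = 5.1/12.0 = 0.4250 hours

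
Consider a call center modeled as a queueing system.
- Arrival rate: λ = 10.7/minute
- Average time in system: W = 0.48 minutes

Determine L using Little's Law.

Little's Law: L = λW
L = 10.7 × 0.48 = 5.1360 calls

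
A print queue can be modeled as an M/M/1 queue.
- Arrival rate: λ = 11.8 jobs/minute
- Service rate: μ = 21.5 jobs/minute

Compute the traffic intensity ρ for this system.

Server utilization: ρ = λ/μ
ρ = 11.8/21.5 = 0.5488
The server is busy 54.88% of the time.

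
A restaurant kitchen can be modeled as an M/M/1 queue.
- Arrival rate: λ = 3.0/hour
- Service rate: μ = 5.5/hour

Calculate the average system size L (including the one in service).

ρ = λ/μ = 3.0/5.5 = 0.5455
For M/M/1: L = λ/(μ-λ)
L = 3.0/(5.5-3.0) = 3.0/2.50
L = 1.2000 orders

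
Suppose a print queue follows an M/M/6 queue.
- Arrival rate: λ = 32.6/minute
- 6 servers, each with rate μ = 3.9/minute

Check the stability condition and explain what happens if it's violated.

Stability requires ρ = λ/(cμ) < 1
ρ = 32.6/(6 × 3.9) = 32.6/23.40 = 1.3932
Since 1.3932 ≥ 1, the system is UNSTABLE.
Need c > λ/μ = 32.6/3.9 = 8.36.
Minimum servers needed: c = 9.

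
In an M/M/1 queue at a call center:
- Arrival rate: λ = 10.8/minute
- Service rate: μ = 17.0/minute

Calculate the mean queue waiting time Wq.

First, compute utilization: ρ = λ/μ = 10.8/17.0 = 0.6353
For M/M/1: Wq = λ/(μ(μ-λ))
Wq = 10.8/(17.0 × (17.0-10.8))
Wq = 10.8/(17.0 × 6.20)
Wq = 0.1025 minutes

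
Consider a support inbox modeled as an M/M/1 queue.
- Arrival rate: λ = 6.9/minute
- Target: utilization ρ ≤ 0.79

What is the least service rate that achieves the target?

ρ = λ/μ, so μ = λ/ρ
μ ≥ 6.9/0.79 = 8.7342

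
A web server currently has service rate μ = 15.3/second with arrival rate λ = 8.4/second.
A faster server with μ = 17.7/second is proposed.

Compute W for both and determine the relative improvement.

System 1: ρ₁ = 8.4/15.3 = 0.5490, W₁ = 1/(15.3-8.4) = 0.1449
System 2: ρ₂ = 8.4/17.7 = 0.4746, W₂ = 1/(17.7-8.4) = 0.1075
Improvement: (W₁-W₂)/W₁ = (0.1449-0.1075)/0.1449 = 25.81%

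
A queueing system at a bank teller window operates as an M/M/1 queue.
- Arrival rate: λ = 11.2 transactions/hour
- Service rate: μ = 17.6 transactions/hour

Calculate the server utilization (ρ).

Server utilization: ρ = λ/μ
ρ = 11.2/17.6 = 0.6364
The server is busy 63.64% of the time.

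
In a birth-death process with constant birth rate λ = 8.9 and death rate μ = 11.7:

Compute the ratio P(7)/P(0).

For constant rates: P(n)/P(0) = (λ/μ)^n
P(7)/P(0) = (8.9/11.7)^7 = 0.7607^7 = 0.1474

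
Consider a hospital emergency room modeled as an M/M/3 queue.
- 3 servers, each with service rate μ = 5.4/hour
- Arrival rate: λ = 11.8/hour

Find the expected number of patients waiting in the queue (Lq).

Traffic intensity: ρ = λ/(cμ) = 11.8/(3×5.4) = 0.7284
Since ρ = 0.7284 < 1, system is stable.
Offered load a = λ/μ = cρ = 11.8/5.4 = 2.1852
P₀ = [ Σₙ₌₀^2 aⁿ/n! + a^3/(3!(1-ρ)) ]⁻¹
Σ = a^0/0! + a^1/1! + a^2/2! = 1.0000 + 2.1852 + 2.3875 = 5.5727
a^3/(3!(1-ρ)) = 10.4343/(6 × 0.271605) = 6.4029
P₀ = 1/(5.5727 + 6.4029) = 0.08350
Lq = P₀·a^3·ρ / (3!(1-ρ)²) = 0.083503 × 10.4343 × 0.72840 / (6 × 0.073769) = 1.4339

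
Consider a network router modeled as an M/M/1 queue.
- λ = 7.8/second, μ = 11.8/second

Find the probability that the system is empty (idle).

ρ = λ/μ = 7.8/11.8 = 0.6610
P(0) = 1 - ρ = 1 - 0.6610 = 0.3390
The server is idle 33.90% of the time.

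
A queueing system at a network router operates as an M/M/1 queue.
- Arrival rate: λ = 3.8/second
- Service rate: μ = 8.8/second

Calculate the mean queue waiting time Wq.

First, compute utilization: ρ = λ/μ = 3.8/8.8 = 0.4318
For M/M/1: Wq = λ/(μ(μ-λ))
Wq = 3.8/(8.8 × (8.8-3.8))
Wq = 3.8/(8.8 × 5.00)
Wq = 0.08636 seconds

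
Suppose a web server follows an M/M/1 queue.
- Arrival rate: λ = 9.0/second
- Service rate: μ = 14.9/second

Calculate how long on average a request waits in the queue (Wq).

First, compute utilization: ρ = λ/μ = 9.0/14.9 = 0.6040
For M/M/1: Wq = λ/(μ(μ-λ))
Wq = 9.0/(14.9 × (14.9-9.0))
Wq = 9.0/(14.9 × 5.90)
Wq = 0.1024 seconds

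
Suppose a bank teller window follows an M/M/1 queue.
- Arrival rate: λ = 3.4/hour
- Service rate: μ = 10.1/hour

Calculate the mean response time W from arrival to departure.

First, compute utilization: ρ = λ/μ = 3.4/10.1 = 0.3366
For M/M/1: W = 1/(μ-λ)
W = 1/(10.1-3.4) = 1/6.70
W = 0.1493 hours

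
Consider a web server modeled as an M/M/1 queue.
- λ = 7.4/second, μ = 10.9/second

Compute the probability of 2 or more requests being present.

ρ = λ/μ = 7.4/10.9 = 0.6789
P(N ≥ n) = ρⁿ
P(N ≥ 2) = 0.6789^2
P(N ≥ 2) = 0.4609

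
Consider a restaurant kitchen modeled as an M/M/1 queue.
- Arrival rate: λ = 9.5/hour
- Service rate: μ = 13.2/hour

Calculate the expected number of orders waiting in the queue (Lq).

ρ = λ/μ = 9.5/13.2 = 0.7197
For M/M/1: Lq = λ²/(μ(μ-λ))
Lq = 90.25/(13.2 × 3.70)
Lq = 1.8479 orders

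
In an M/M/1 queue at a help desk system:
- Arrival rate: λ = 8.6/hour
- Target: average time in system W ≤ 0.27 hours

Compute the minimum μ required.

For M/M/1: W = 1/(μ-λ)
Need W ≤ 0.27, so 1/(μ-λ) ≤ 0.27
μ - λ ≥ 1/0.27 = 3.7037
μ ≥ 8.6 + 3.7037 = 12.3037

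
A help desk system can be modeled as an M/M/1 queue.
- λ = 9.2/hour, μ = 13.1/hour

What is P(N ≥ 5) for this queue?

ρ = λ/μ = 9.2/13.1 = 0.7023
P(N ≥ n) = ρⁿ
P(N ≥ 5) = 0.7023^5
P(N ≥ 5) = 0.1708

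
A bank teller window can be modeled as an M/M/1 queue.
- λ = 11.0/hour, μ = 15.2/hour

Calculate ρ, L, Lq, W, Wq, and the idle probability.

Step 1: ρ = λ/μ = 11.0/15.2 = 0.7237
Step 2: L = λ/(μ-λ) = 11.0/4.20 = 2.6190
Step 3: Lq = λ²/(μ(μ-λ)) = 121.00/(15.2×4.20) = 1.8954
Step 4: W = 1/(μ-λ) = 1/4.20 = 0.238095
Step 5: Wq = λ/(μ(μ-λ)) = 11.0/(15.2×4.20) = 0.1723
Step 6: P(0) = 1-ρ = 0.2763
Verify: L = λW = 11.0×0.238095 = 2.6190 ✔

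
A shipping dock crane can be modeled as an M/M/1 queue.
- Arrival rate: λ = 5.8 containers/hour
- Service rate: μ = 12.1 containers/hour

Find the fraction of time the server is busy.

Server utilization: ρ = λ/μ
ρ = 5.8/12.1 = 0.4793
The server is busy 47.93% of the time.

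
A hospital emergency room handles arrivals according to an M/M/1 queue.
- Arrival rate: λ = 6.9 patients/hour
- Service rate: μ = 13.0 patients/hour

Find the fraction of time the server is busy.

Server utilization: ρ = λ/μ
ρ = 6.9/13.0 = 0.5308
The server is busy 53.08% of the time.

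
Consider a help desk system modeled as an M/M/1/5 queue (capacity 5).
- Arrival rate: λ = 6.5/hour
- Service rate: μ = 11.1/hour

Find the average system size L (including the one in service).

ρ = λ/μ = 6.5/11.1 = 0.585586
P₀ = (1-ρ)/(1-ρ^(K+1)) = (1-0.585586)/(1-0.585586^6) = 0.4144/0.9597 = 0.4318
P_K = P₀×ρ^K = 0.4318 × 0.585586^5 = 0.4318 × 0.06886 = 0.02973
L = ρ[1 - (K+1)ρ^K + Kρ^(K+1)] / [(1-ρ)(1-ρ^(K+1))]
L = 0.585586 × (1 - 6×0.06886 + 5×0.04032) / ((1 - 0.585586) × (1 - 0.04032)) = 1.1609 tickets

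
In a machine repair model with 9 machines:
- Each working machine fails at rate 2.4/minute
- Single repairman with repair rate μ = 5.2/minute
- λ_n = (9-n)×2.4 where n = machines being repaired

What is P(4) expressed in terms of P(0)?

P(4)/P(0) = ∏_{i=0}^{4-1} λ_i/μ_{i+1}
= (9-0)×2.4/5.2 × (9-1)×2.4/5.2 × (9-2)×2.4/5.2 × (9-3)×2.4/5.2
= 137.2187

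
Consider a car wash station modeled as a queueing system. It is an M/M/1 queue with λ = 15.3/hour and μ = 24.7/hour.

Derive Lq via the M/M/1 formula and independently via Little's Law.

Method 1 (direct): Lq = λ²/(μ(μ-λ)) = 234.09/(24.7 × 9.40) = 1.0082

Method 2 (Little's Law):
W = 1/(μ-λ) = 1/9.40 = 0.106383
Wq = W - 1/μ = 0.106383 - 0.0404858 = 0.065897
Lq = λWq = 15.3 × 0.065897 = 1.0082 ✔ (matches Method 1)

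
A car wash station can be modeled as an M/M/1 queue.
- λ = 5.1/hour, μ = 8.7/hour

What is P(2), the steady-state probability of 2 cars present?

ρ = λ/μ = 5.1/8.7 = 0.5862
P(n) = (1-ρ)ρⁿ
P(2) = (1-0.5862) × 0.5862^2
P(2) = 0.4138 × 0.3436
P(2) = 0.1422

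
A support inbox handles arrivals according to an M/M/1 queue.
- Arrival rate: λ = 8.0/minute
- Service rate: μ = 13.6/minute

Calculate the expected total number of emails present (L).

ρ = λ/μ = 8.0/13.6 = 0.5882
For M/M/1: L = λ/(μ-λ)
L = 8.0/(13.6-8.0) = 8.0/5.60
L = 1.4286 emails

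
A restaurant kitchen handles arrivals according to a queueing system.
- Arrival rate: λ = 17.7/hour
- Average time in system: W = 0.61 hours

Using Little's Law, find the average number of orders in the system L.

Little's Law: L = λW
L = 17.7 × 0.61 = 10.7970 orders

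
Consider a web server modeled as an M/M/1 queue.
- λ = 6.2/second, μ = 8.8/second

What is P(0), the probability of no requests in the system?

ρ = λ/μ = 6.2/8.8 = 0.7045
P(0) = 1 - ρ = 1 - 0.7045 = 0.2955
The server is idle 29.55% of the time.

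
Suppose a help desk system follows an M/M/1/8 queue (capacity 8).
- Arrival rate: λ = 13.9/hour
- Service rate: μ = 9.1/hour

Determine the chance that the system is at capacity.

ρ = λ/μ = 13.9/9.1 = 1.52747
P₀ = (1-ρ)/(1-ρ^(K+1)) = (1-1.52747)/(1-1.52747^9) = -0.5275/-44.2641 = 0.01192
P_K = P₀×ρ^K = 0.011916 × 1.52747^8 = 0.011916 × 29.6334 = 0.3531
Blocking probability = 35.31%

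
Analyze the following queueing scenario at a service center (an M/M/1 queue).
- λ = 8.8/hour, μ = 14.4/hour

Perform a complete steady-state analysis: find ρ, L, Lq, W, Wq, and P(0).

Step 1: ρ = λ/μ = 8.8/14.4 = 0.6111
Step 2: L = λ/(μ-λ) = 8.8/5.60 = 1.5714
Step 3: Lq = λ²/(μ(μ-λ)) = 77.44/(14.4×5.60) = 0.9603
Step 4: W = 1/(μ-λ) = 1/5.60 = 0.17857
Step 5: Wq = λ/(μ(μ-λ)) = 8.8/(14.4×5.60) = 0.1091
Step 6: P(0) = 1-ρ = 0.3889
Verify: L = λW = 8.8×0.17857 = 1.5714 ✔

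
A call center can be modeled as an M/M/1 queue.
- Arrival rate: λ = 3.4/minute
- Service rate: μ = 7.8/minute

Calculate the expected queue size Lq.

ρ = λ/μ = 3.4/7.8 = 0.4359
For M/M/1: Lq = λ²/(μ(μ-λ))
Lq = 11.56/(7.8 × 4.40)
Lq = 0.3368 calls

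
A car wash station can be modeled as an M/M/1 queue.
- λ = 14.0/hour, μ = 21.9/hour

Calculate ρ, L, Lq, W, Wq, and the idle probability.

Step 1: ρ = λ/μ = 14.0/21.9 = 0.6393
Step 2: L = λ/(μ-λ) = 14.0/7.90 = 1.7722
Step 3: Lq = λ²/(μ(μ-λ)) = 196.00/(21.9×7.90) = 1.1329
Step 4: W = 1/(μ-λ) = 1/7.90 = 0.1265823
Step 5: Wq = λ/(μ(μ-λ)) = 14.0/(21.9×7.90) = 0.08092
Step 6: P(0) = 1-ρ = 0.3607
Verify: L = λW = 14.0×0.1265823 = 1.7722 ✔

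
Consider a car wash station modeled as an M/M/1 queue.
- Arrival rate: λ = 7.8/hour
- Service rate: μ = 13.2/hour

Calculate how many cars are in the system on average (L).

ρ = λ/μ = 7.8/13.2 = 0.5909
For M/M/1: L = λ/(μ-λ)
L = 7.8/(13.2-7.8) = 7.8/5.40
L = 1.4444 cars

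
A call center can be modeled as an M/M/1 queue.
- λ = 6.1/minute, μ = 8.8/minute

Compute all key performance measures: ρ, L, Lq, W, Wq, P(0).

Step 1: ρ = λ/μ = 6.1/8.8 = 0.6932
Step 2: L = λ/(μ-λ) = 6.1/2.70 = 2.2593
Step 3: Lq = λ²/(μ(μ-λ)) = 37.21/(8.8×2.70) = 1.5661
Step 4: W = 1/(μ-λ) = 1/2.70 = 0.37037
Step 5: Wq = λ/(μ(μ-λ)) = 6.1/(8.8×2.70) = 0.2567
Step 6: P(0) = 1-ρ = 0.3068
Verify: L = λW = 6.1×0.37037 = 2.2593 ✔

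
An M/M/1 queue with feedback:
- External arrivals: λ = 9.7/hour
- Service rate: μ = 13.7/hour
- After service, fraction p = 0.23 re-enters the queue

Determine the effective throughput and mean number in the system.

Effective arrival rate: λ_eff = λ/(1-p) = 9.7/(1-0.23) = 9.7/0.77 = 12.5974026
ρ = λ_eff/μ = 12.5974026/13.7 = 0.9195184
L = ρ/(1-ρ) = 0.9195184/(1-0.9195184) = 11.4252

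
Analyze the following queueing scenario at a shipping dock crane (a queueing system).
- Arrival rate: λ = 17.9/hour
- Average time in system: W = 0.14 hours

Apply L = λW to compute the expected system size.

Little's Law: L = λW
L = 17.9 × 0.14 = 2.5060 containers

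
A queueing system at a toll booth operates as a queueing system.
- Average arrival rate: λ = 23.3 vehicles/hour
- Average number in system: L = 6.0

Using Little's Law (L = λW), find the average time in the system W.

Little's Law: L = λW, so W = L/λ
W = 6.0/23.3 = 0.2575 hours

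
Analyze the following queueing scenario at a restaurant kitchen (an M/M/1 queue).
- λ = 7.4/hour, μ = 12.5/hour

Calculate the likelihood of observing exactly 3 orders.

ρ = λ/μ = 7.4/12.5 = 0.5920
P(n) = (1-ρ)ρⁿ
P(3) = (1-0.5920) × 0.5920^3
P(3) = 0.40800 × 0.20747
P(3) = 0.08465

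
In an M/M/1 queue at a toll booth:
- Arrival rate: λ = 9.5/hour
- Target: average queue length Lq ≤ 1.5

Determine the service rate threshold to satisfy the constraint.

For M/M/1: Lq = λ²/(μ(μ-λ))
Need Lq ≤ 1.5, i.e. μ(μ-λ) ≥ λ²/1.5
μ² - 9.5μ - 90.25/1.5 ≥ 0  →  μ² - 9.5μ - 60.16667 ≥ 0
Quadratic formula (positive root): μ = [λ + √(λ² + 4×60.16667)]/2
Discriminant: 90.25 + 4×60.16667 = 330.9167, √330.9167 = 18.19112
μ ≥ (9.5 + 18.19112)/2 = 13.8456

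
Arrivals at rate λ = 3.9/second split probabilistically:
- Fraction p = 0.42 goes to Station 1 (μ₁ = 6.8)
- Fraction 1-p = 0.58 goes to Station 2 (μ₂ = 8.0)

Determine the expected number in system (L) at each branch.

Effective rates: λ₁ = 3.9×0.42 = 1.638, λ₂ = 3.9×0.58 = 2.262
Station 1: ρ₁ = 1.638/6.8 = 0.2409, L₁ = ρ₁/(1-ρ₁) = 0.2409/(1-0.2409) = 0.3173
Station 2: ρ₂ = 2.262/8.0 = 0.28275, L₂ = ρ₂/(1-ρ₂) = 0.28275/(1-0.28275) = 0.3942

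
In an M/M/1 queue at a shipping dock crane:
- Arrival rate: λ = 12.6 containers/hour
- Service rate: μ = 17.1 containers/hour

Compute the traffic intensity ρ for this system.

Server utilization: ρ = λ/μ
ρ = 12.6/17.1 = 0.7368
The server is busy 73.68% of the time.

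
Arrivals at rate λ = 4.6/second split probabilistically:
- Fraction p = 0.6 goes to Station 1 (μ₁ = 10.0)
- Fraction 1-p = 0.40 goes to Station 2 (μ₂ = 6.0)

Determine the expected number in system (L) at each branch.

Effective rates: λ₁ = 4.6×0.6 = 2.76, λ₂ = 4.6×0.40 = 1.84
Station 1: ρ₁ = 2.76/10.0 = 0.2760, L₁ = ρ₁/(1-ρ₁) = 0.2760/(1-0.2760) = 0.3812
Station 2: ρ₂ = 1.84/6.0 = 0.30667, L₂ = ρ₂/(1-ρ₂) = 0.30667/(1-0.30667) = 0.4423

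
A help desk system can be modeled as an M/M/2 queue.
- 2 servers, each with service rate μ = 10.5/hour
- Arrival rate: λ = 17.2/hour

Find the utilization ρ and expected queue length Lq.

Traffic intensity: ρ = λ/(cμ) = 17.2/(2×10.5) = 0.8190
Since ρ = 0.8190 < 1, system is stable.
Offered load a = λ/μ = cρ = 17.2/10.5 = 1.6381
P₀ = [ Σₙ₌₀^1 aⁿ/n! + a^2/(2!(1-ρ)) ]⁻¹
Σ = a^0/0! + a^1/1! = 1.0000 + 1.6381 = 2.6381
a^2/(2!(1-ρ)) = 2.683356/(2 × 0.1809524) = 7.4145
P₀ = 1/(2.6381 + 7.4145) = 0.09948
Lq = P₀·a^2·ρ / (2!(1-ρ)²) = 0.099476 × 2.6834 × 0.81905 / (2 × 0.032744) = 3.3385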